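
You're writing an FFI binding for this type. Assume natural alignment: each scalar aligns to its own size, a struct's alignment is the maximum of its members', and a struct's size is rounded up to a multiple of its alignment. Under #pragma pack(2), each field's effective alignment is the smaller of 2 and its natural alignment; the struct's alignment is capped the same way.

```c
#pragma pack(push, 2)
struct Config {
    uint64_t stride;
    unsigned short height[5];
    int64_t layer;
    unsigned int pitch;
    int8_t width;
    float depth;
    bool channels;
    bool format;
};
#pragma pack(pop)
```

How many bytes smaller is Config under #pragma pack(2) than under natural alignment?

natural layout:
  stride at 0 (size 8, align 8) → ends 8
  height at 8 (size 10, align 2) → ends 18
  pad 6 to align 8 for layer
  layer at 24 (size 8, align 8) → ends 32
  pitch at 32 (size 4, align 4) → ends 36
  width at 36 (size 1, align 1) → ends 37
  pad 3 to align 4 for depth
  depth at 40 (size 4, align 4) → ends 44
  channels at 44 (size 1, align 1) → ends 45
  format at 45 (size 1, align 1) → ends 46
  tail pad 2 to reach multiple of 8
  total 48 bytes, alignment 8
packed(2) layout:
  stride at 0 (size 8, align 2) → ends 8
  height at 8 (size 10, align 2) → ends 18
  layer at 18 (size 8, align 2) → ends 26
  pitch at 26 (size 4, align 2) → ends 30
  width at 30 (size 1, align 1) → ends 31
  pad 1 to align 2 for depth
  depth at 32 (size 4, align 2) → ends 36
  channels at 36 (size 1, align 1) → ends 37
  format at 37 (size 1, align 1) → ends 38
  total 38 bytes, alignment 2
48 − 38 = 10

10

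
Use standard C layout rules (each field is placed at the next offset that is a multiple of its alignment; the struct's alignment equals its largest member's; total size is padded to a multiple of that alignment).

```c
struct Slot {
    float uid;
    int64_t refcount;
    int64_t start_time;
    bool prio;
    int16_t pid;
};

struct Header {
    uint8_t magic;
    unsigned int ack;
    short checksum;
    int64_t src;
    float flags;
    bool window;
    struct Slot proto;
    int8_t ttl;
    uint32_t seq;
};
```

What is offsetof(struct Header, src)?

16

Slot: 0..4  uid  (4B, 4-aligned); 4..8  -- padding (4B); 8..16  refcount  (8B, 8-aligned); 16..24  start_time  (8B, 8-aligned); 24..25  prio  (1B, 1-aligned); 25..26  -- padding (1B); 26..28  pid  (2B, 2-aligned); 28..32  -- tail padding (4B); sizeof = 32, alignof = 8
0..1  magic  (1B, 1-aligned)
1..4  -- padding (3B)
4..8  ack  (4B, 4-aligned)
8..10  checksum  (2B, 2-aligned)
10..16  -- padding (6B)
16..24  src  (8B, 8-aligned)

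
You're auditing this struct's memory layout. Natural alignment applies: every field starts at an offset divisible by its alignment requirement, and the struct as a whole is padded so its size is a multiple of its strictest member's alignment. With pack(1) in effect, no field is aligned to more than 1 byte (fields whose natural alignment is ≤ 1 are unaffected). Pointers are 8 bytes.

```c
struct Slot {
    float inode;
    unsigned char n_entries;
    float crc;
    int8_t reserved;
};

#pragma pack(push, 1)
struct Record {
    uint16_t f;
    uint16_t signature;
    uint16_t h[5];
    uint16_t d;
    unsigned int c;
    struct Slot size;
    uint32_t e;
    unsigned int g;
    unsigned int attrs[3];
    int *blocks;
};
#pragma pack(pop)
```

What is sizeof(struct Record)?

Slot: @0: inode [4B, align 4] → 4; @4: n_entries [1B, align 1] → 5; +3 pad (align 4); @8: crc [4B, align 4] → 12; @12: reserved [1B, align 1] → 13; +3 tail pad (align 4); size 16, align 4
@0: f [2B, align 1] → 2
@2: signature [2B, align 1] → 4
@4: h [10B, align 1] → 14
@14: d [2B, align 1] → 16
@16: c [4B, align 1] → 20
@20: size [16B, align 1] → 36
@36: e [4B, align 1] → 40
@40: g [4B, align 1] → 44
@44: attrs [12B, align 1] → 56
@56: blocks [8B, align 1] → 64
size 64, align 1

64 bytes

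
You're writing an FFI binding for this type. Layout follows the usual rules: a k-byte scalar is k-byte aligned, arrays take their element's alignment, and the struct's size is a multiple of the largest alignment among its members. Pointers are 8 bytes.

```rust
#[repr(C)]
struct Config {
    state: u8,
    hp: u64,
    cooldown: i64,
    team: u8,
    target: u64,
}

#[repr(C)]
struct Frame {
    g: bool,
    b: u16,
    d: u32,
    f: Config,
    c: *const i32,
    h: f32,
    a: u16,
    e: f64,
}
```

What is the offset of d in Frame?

4

Config: @0: state [1B, align 1] → 1; +7 pad (align 8); @8: hp [8B, align 8] → 16; @16: cooldown [8B, align 8] → 24; @24: team [1B, align 1] → 25; +7 pad (align 8); @32: target [8B, align 8] → 40; size 40, align 8
@0: g [1B, align 1] → 1
+1 pad (align 2)
@2: b [2B, align 2] → 4
@4: d [4B, align 4] → 8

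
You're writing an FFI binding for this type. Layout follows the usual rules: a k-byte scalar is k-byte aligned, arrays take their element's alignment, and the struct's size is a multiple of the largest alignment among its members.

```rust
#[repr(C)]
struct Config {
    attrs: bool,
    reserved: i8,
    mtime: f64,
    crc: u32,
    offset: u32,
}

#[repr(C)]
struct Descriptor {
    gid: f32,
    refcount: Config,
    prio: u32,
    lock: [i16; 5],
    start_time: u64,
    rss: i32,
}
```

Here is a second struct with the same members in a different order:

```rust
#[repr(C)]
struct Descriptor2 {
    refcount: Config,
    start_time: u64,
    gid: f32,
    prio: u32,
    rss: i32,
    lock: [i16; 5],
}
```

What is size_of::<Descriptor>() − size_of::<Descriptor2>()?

8

Config: 0..1  attrs  (1B, 1-aligned); 1..2  reserved  (1B, 1-aligned); 2..8  -- padding (6B); 8..16  mtime  (8B, 8-aligned); 16..20  crc  (4B, 4-aligned); 20..24  offset  (4B, 4-aligned); sizeof = 24, alignof = 8
0..4  gid  (4B, 4-aligned)
4..8  -- padding (4B)
8..32  refcount  (24B, 8-aligned)
32..36  prio  (4B, 4-aligned)
36..46  lock  (10B, 2-aligned)
46..48  -- padding (2B)
48..56  start_time  (8B, 8-aligned)
56..60  rss  (4B, 4-aligned)
60..64  -- tail padding (4B)
sizeof = 64, alignof = 8
— Descriptor2 —
0..24  refcount  (24B, 8-aligned)
24..32  start_time  (8B, 8-aligned)
32..36  gid  (4B, 4-aligned)
36..40  prio  (4B, 4-aligned)
40..44  rss  (4B, 4-aligned)
44..54  lock  (10B, 2-aligned)
54..56  -- tail padding (2B)
sizeof = 56, alignof = 8
64 − 56 = 8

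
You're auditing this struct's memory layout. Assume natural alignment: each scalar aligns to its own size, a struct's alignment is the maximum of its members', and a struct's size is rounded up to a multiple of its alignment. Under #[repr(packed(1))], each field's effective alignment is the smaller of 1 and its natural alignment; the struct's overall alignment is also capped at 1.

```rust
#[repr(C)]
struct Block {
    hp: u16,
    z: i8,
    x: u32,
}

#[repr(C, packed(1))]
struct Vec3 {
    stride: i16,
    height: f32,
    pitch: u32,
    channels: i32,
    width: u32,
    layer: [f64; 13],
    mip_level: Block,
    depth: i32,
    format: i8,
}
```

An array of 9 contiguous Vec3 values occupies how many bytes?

1215

Block: 0..2  hp  (2B, 2-aligned); 2..3  z  (1B, 1-aligned); 3..4  -- padding (1B); 4..8  x  (4B, 4-aligned); sizeof = 8, alignof = 4
0..2  stride  (2B, 1-aligned)
2..6  height  (4B, 1-aligned)
6..10  pitch  (4B, 1-aligned)
10..14  channels  (4B, 1-aligned)
14..18  width  (4B, 1-aligned)
18..122  layer  (104B, 1-aligned)
122..130  mip_level  (8B, 1-aligned)
130..134  depth  (4B, 1-aligned)
134..135  format  (1B, 1-aligned)
sizeof = 135, alignof = 1
array of 9: 9 × 135 = 1215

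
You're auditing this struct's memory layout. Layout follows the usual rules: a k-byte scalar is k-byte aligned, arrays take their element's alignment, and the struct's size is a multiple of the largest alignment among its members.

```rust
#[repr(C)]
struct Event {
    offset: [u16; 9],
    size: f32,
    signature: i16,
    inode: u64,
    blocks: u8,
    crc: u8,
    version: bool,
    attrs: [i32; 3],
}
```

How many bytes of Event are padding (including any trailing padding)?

0..18  offset  (18B, 2-aligned)
18..20  -- padding (2B)
20..24  size  (4B, 4-aligned)
24..26  signature  (2B, 2-aligned)
26..32  -- padding (6B)
32..40  inode  (8B, 8-aligned)
40..41  blocks  (1B, 1-aligned)
41..42  crc  (1B, 1-aligned)
42..43  version  (1B, 1-aligned)
43..44  -- padding (1B)
44..56  attrs  (12B, 4-aligned)
sizeof = 56, alignof = 8
data bytes 47, size 56 → padding 9

9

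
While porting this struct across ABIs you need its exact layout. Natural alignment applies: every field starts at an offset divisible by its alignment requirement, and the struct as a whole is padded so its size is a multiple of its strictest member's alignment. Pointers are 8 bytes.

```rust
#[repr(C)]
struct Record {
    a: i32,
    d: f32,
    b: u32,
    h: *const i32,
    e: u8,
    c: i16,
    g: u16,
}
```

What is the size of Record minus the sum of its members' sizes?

7

0..4  a  (4B, 4-aligned)
4..8  d  (4B, 4-aligned)
8..12  b  (4B, 4-aligned)
12..16  -- padding (4B)
16..24  h  (8B, 8-aligned)
24..25  e  (1B, 1-aligned)
25..26  -- padding (1B)
26..28  c  (2B, 2-aligned)
28..30  g  (2B, 2-aligned)
30..32  -- tail padding (2B)
sizeof = 32, alignof = 8
data bytes 25, size 32 → padding 7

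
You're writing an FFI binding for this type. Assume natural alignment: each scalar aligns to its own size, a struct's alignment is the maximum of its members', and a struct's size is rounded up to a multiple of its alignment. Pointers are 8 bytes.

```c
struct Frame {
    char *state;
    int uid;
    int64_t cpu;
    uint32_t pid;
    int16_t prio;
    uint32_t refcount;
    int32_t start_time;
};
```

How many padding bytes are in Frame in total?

state at 0 (size 8, align 8) → ends 8
uid at 8 (size 4, align 4) → ends 12
pad 4 to align 8 for cpu
cpu at 16 (size 8, align 8) → ends 24
pid at 24 (size 4, align 4) → ends 28
prio at 28 (size 2, align 2) → ends 30
pad 2 to align 4 for refcount
refcount at 32 (size 4, align 4) → ends 36
start_time at 36 (size 4, align 4) → ends 40
total 40 bytes, alignment 8
data bytes 34, size 40 → padding 6

6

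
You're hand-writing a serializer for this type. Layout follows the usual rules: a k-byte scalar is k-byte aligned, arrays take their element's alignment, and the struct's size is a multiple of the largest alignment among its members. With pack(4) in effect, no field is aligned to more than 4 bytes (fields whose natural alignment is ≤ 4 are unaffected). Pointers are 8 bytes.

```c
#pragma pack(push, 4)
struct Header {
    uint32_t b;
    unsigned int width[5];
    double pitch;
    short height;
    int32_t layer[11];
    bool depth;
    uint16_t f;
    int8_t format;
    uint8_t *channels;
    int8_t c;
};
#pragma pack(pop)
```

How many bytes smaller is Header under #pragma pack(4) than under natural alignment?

natural layout:
  @0: b [4B, align 4] → 4
  @4: width [20B, align 4] → 24
  @24: pitch [8B, align 8] → 32
  @32: height [2B, align 2] → 34
  +2 pad (align 4)
  @36: layer [44B, align 4] → 80
  @80: depth [1B, align 1] → 81
  +1 pad (align 2)
  @82: f [2B, align 2] → 84
  @84: format [1B, align 1] → 85
  +3 pad (align 8)
  @88: channels [8B, align 8] → 96
  @96: c [1B, align 1] → 97
  +7 tail pad (align 8)
  size 104, align 8
packed(4) layout:
  @0: b [4B, align 4] → 4
  @4: width [20B, align 4] → 24
  @24: pitch [8B, align 4] → 32
  @32: height [2B, align 2] → 34
  +2 pad (align 4)
  @36: layer [44B, align 4] → 80
  @80: depth [1B, align 1] → 81
  +1 pad (align 2)
  @82: f [2B, align 2] → 84
  @84: format [1B, align 1] → 85
  +3 pad (align 4)
  @88: channels [8B, align 4] → 96
  @96: c [1B, align 1] → 97
  +3 tail pad (align 4)
  size 100, align 4
104 − 100 = 4

4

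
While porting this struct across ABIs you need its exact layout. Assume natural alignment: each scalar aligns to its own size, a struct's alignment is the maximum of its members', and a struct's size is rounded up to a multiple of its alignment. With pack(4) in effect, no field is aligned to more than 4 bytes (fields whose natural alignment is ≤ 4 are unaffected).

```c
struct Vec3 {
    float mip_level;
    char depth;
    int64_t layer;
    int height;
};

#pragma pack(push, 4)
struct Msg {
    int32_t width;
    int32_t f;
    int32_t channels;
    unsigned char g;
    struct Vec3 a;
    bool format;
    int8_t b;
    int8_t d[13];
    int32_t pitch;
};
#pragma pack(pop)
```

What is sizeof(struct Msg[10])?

Vec3: 0..4  mip_level  (4B, 4-aligned); 4..5  depth  (1B, 1-aligned); 5..8  -- padding (3B); 8..16  layer  (8B, 8-aligned); 16..20  height  (4B, 4-aligned); 20..24  -- tail padding (4B); sizeof = 24, alignof = 8
0..4  width  (4B, 4-aligned)
4..8  f  (4B, 4-aligned)
8..12  channels  (4B, 4-aligned)
12..13  g  (1B, 1-aligned)
13..16  -- padding (3B)
16..40  a  (24B, 4-aligned)
40..41  format  (1B, 1-aligned)
41..42  b  (1B, 1-aligned)
42..55  d  (13B, 1-aligned)
55..56  -- padding (1B)
56..60  pitch  (4B, 4-aligned)
sizeof = 60, alignof = 4
array of 10: 10 × 60 = 600

600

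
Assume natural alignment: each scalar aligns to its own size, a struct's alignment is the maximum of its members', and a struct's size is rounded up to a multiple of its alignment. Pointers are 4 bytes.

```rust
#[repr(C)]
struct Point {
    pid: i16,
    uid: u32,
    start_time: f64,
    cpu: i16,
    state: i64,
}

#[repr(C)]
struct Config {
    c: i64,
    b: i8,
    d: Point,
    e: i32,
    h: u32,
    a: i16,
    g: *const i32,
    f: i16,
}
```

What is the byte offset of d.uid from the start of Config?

Point: pid at 0 (size 2, align 2) → ends 2; pad 2 to align 4 for uid; uid at 4 (size 4, align 4) → ends 8; start_time at 8 (size 8, align 8) → ends 16; cpu at 16 (size 2, align 2) → ends 18; pad 6 to align 8 for state; state at 24 (size 8, align 8) → ends 32; total 32 bytes, alignment 8
c at 0 (size 8, align 8) → ends 8
b at 8 (size 1, align 1) → ends 9
pad 7 to align 8 for d
d at 16 (size 32, align 8) → ends 48
within Point: uid at 4
16 + 4 = 20

20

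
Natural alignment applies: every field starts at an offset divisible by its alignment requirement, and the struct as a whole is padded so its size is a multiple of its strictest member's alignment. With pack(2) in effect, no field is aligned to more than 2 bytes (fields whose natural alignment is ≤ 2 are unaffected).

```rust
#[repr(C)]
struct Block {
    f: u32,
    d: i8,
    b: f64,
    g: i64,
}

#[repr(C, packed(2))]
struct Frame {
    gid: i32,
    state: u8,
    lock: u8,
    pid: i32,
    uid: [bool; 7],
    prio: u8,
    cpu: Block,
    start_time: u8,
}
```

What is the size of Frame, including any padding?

44

Block: 0..4  f  (4B, 4-aligned); 4..5  d  (1B, 1-aligned); 5..8  -- padding (3B); 8..16  b  (8B, 8-aligned); 16..24  g  (8B, 8-aligned); sizeof = 24, alignof = 8
0..4  gid  (4B, 2-aligned)
4..5  state  (1B, 1-aligned)
5..6  lock  (1B, 1-aligned)
6..10  pid  (4B, 2-aligned)
10..17  uid  (7B, 1-aligned)
17..18  prio  (1B, 1-aligned)
18..42  cpu  (24B, 2-aligned)
42..43  start_time  (1B, 1-aligned)
43..44  -- tail padding (1B)
sizeof = 44, alignof = 2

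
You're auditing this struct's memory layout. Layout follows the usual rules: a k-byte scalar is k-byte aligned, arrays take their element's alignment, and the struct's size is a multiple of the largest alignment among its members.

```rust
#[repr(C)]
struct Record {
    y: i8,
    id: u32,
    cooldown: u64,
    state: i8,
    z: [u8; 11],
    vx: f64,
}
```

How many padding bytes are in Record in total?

@0: y [1B, align 1] → 1
+3 pad (align 4)
@4: id [4B, align 4] → 8
@8: cooldown [8B, align 8] → 16
@16: state [1B, align 1] → 17
@17: z [11B, align 1] → 28
+4 pad (align 8)
@32: vx [8B, align 8] → 40
size 40, align 8
data bytes 33, size 40 → padding 7

7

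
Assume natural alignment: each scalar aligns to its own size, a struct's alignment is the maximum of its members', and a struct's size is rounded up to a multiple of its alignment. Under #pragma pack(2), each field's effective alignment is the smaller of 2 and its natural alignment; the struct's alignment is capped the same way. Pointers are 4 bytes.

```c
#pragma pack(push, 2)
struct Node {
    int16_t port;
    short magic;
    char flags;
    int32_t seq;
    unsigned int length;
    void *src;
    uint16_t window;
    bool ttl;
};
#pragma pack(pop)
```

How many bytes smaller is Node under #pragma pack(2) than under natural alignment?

natural layout:
  port at 0 (size 2, align 2) → ends 2
  magic at 2 (size 2, align 2) → ends 4
  flags at 4 (size 1, align 1) → ends 5
  pad 3 to align 4 for seq
  seq at 8 (size 4, align 4) → ends 12
  length at 12 (size 4, align 4) → ends 16
  src at 16 (size 4, align 4) → ends 20
  window at 20 (size 2, align 2) → ends 22
  ttl at 22 (size 1, align 1) → ends 23
  tail pad 1 to reach multiple of 4
  total 24 bytes, alignment 4
packed(2) layout:
  port at 0 (size 2, align 2) → ends 2
  magic at 2 (size 2, align 2) → ends 4
  flags at 4 (size 1, align 1) → ends 5
  pad 1 to align 2 for seq
  seq at 6 (size 4, align 2) → ends 10
  length at 10 (size 4, align 2) → ends 14
  src at 14 (size 4, align 2) → ends 18
  window at 18 (size 2, align 2) → ends 20
  ttl at 20 (size 1, align 1) → ends 21
  tail pad 1 to reach multiple of 2
  total 22 bytes, alignment 2
24 − 22 = 2

2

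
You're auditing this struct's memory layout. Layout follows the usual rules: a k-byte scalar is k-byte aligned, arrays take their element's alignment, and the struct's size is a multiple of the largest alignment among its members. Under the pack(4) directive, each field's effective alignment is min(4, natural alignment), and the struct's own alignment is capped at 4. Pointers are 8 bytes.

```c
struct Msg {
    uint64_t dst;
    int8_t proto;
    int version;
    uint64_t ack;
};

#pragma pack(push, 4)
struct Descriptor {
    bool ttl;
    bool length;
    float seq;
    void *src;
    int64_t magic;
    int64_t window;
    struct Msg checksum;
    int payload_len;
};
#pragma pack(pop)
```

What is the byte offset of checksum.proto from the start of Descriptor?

Msg: @0: dst [8B, align 8] → 8; @8: proto [1B, align 1] → 9; +3 pad (align 4); @12: version [4B, align 4] → 16; @16: ack [8B, align 8] → 24; size 24, align 8
@0: ttl [1B, align 1] → 1
@1: length [1B, align 1] → 2
+2 pad (align 4)
@4: seq [4B, align 4] → 8
@8: src [8B, align 4] → 16
@16: magic [8B, align 4] → 24
@24: window [8B, align 4] → 32
@32: checksum [24B, align 4] → 56
within Msg: proto at 8
32 + 8 = 40

40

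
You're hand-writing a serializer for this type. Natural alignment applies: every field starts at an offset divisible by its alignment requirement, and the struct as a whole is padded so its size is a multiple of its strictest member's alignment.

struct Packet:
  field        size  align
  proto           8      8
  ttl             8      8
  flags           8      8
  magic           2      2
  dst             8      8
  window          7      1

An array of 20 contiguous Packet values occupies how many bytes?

proto at 0 (size 8, align 8) → ends 8
ttl at 8 (size 8, align 8) → ends 16
flags at 16 (size 8, align 8) → ends 24
magic at 24 (size 2, align 2) → ends 26
pad 6 to align 8 for dst
dst at 32 (size 8, align 8) → ends 40
window at 40 (size 7, align 1) → ends 47
tail pad 1 to reach multiple of 8
total 48 bytes, alignment 8
array of 20: 20 × 48 = 960

960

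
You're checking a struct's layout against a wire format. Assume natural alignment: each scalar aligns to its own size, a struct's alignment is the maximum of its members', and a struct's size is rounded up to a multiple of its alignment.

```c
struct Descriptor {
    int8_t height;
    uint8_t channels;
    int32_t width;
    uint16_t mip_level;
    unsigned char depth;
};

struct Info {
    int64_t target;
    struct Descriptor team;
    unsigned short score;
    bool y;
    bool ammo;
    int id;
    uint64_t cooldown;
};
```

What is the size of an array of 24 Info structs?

Descriptor: @0: height [1B, align 1] → 1; @1: channels [1B, align 1] → 2; +2 pad (align 4); @4: width [4B, align 4] → 8; @8: mip_level [2B, align 2] → 10; @10: depth [1B, align 1] → 11; +1 tail pad (align 4); size 12, align 4
@0: target [8B, align 8] → 8
@8: team [12B, align 4] → 20
@20: score [2B, align 2] → 22
@22: y [1B, align 1] → 23
@23: ammo [1B, align 1] → 24
@24: id [4B, align 4] → 28
+4 pad (align 8)
@32: cooldown [8B, align 8] → 40
size 40, align 8
array of 24: 24 × 40 = 960

960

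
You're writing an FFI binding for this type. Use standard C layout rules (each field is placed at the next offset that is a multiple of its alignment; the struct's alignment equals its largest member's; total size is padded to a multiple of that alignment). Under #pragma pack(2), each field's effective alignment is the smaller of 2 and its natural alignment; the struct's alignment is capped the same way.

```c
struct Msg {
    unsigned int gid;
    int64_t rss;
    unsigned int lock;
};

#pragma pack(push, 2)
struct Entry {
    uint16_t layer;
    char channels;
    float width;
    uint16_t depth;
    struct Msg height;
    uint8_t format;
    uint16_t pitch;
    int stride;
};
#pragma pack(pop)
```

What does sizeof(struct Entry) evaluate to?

42

Msg: 0..4  gid  (4B, 4-aligned); 4..8  -- padding (4B); 8..16  rss  (8B, 8-aligned); 16..20  lock  (4B, 4-aligned); 20..24  -- tail padding (4B); sizeof = 24, alignof = 8
0..2  layer  (2B, 2-aligned)
2..3  channels  (1B, 1-aligned)
3..4  -- padding (1B)
4..8  width  (4B, 2-aligned)
8..10  depth  (2B, 2-aligned)
10..34  height  (24B, 2-aligned)
34..35  format  (1B, 1-aligned)
35..36  -- padding (1B)
36..38  pitch  (2B, 2-aligned)
38..42  stride  (4B, 2-aligned)
sizeof = 42, alignof = 2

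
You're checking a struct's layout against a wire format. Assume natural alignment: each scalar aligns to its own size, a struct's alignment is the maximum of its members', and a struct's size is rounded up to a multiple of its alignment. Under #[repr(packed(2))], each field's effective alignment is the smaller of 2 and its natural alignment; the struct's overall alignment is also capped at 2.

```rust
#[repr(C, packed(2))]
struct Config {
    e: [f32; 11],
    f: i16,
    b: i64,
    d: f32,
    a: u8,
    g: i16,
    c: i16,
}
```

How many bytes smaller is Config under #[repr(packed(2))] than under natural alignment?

8

natural layout:
  @0: e [44B, align 4] → 44
  @44: f [2B, align 2] → 46
  +2 pad (align 8)
  @48: b [8B, align 8] → 56
  @56: d [4B, align 4] → 60
  @60: a [1B, align 1] → 61
  +1 pad (align 2)
  @62: g [2B, align 2] → 64
  @64: c [2B, align 2] → 66
  +6 tail pad (align 8)
  size 72, align 8
packed(2) layout:
  @0: e [44B, align 2] → 44
  @44: f [2B, align 2] → 46
  @46: b [8B, align 2] → 54
  @54: d [4B, align 2] → 58
  @58: a [1B, align 1] → 59
  +1 pad (align 2)
  @60: g [2B, align 2] → 62
  @62: c [2B, align 2] → 64
  size 64, align 2
72 − 64 = 8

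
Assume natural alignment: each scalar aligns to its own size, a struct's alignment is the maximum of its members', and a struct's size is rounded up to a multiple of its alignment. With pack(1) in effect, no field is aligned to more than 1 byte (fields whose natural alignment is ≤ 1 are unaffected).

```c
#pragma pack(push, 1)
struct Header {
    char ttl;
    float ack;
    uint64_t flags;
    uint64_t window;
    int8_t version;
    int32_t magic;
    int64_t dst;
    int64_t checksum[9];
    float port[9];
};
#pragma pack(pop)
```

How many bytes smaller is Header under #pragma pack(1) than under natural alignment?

10

natural layout:
  ttl at 0 (size 1, align 1) → ends 1
  pad 3 to align 4 for ack
  ack at 4 (size 4, align 4) → ends 8
  flags at 8 (size 8, align 8) → ends 16
  window at 16 (size 8, align 8) → ends 24
  version at 24 (size 1, align 1) → ends 25
  pad 3 to align 4 for magic
  magic at 28 (size 4, align 4) → ends 32
  dst at 32 (size 8, align 8) → ends 40
  checksum at 40 (size 72, align 8) → ends 112
  port at 112 (size 36, align 4) → ends 148
  tail pad 4 to reach multiple of 8
  total 152 bytes, alignment 8
packed(1) layout:
  ttl at 0 (size 1, align 1) → ends 1
  ack at 1 (size 4, align 1) → ends 5
  flags at 5 (size 8, align 1) → ends 13
  window at 13 (size 8, align 1) → ends 21
  version at 21 (size 1, align 1) → ends 22
  magic at 22 (size 4, align 1) → ends 26
  dst at 26 (size 8, align 1) → ends 34
  checksum at 34 (size 72, align 1) → ends 106
  port at 106 (size 36, align 1) → ends 142
  total 142 bytes, alignment 1
152 − 142 = 10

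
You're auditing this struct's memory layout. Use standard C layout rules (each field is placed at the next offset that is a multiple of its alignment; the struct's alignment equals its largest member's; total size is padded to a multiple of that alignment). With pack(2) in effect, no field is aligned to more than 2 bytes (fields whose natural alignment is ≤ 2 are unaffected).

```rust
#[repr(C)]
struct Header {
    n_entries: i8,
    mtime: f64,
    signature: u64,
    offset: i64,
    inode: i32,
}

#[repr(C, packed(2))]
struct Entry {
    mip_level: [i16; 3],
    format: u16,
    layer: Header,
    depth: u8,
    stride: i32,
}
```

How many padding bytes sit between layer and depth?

0

Header: n_entries at 0 (size 1, align 1) → ends 1; pad 7 to align 8 for mtime; mtime at 8 (size 8, align 8) → ends 16; signature at 16 (size 8, align 8) → ends 24; offset at 24 (size 8, align 8) → ends 32; inode at 32 (size 4, align 4) → ends 36; tail pad 4 to reach multiple of 8; total 40 bytes, alignment 8
mip_level at 0 (size 6, align 2) → ends 6
format at 6 (size 2, align 2) → ends 8
layer at 8 (size 40, align 2) → ends 48
depth at 48 (size 1, align 1) → ends 49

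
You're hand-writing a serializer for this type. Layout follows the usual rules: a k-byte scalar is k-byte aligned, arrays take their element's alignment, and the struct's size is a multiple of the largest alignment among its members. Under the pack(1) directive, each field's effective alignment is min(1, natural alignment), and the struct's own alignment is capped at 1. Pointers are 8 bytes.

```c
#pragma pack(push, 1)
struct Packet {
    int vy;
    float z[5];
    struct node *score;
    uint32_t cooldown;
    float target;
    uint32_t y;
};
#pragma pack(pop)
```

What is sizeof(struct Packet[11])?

484

@0: vy [4B, align 1] → 4
@4: z [20B, align 1] → 24
@24: score [8B, align 1] → 32
@32: cooldown [4B, align 1] → 36
@36: target [4B, align 1] → 40
@40: y [4B, align 1] → 44
size 44, align 1
array of 11: 11 × 44 = 484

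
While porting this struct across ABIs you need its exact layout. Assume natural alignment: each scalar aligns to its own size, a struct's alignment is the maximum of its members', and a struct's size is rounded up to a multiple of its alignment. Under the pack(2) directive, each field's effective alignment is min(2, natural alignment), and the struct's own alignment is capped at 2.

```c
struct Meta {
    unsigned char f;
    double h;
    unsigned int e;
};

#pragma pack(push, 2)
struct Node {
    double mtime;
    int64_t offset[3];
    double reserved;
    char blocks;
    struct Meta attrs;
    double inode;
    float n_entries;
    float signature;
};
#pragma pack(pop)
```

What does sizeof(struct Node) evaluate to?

82 bytes

Meta: f at 0 (size 1, align 1) → ends 1; pad 7 to align 8 for h; h at 8 (size 8, align 8) → ends 16; e at 16 (size 4, align 4) → ends 20; tail pad 4 to reach multiple of 8; total 24 bytes, alignment 8
mtime at 0 (size 8, align 2) → ends 8
offset at 8 (size 24, align 2) → ends 32
reserved at 32 (size 8, align 2) → ends 40
blocks at 40 (size 1, align 1) → ends 41
pad 1 to align 2 for attrs
attrs at 42 (size 24, align 2) → ends 66
inode at 66 (size 8, align 2) → ends 74
n_entries at 74 (size 4, align 2) → ends 78
signature at 78 (size 4, align 2) → ends 82
total 82 bytes, alignment 2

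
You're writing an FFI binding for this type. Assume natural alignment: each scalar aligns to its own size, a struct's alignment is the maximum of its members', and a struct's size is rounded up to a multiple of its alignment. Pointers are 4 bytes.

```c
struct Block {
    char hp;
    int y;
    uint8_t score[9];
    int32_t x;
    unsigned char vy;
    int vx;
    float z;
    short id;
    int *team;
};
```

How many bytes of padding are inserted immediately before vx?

3

0..1  hp  (1B, 1-aligned)
1..4  -- padding (3B)
4..8  y  (4B, 4-aligned)
8..17  score  (9B, 1-aligned)
17..20  -- padding (3B)
20..24  x  (4B, 4-aligned)
24..25  vy  (1B, 1-aligned)
25..28  -- padding (3B)
28..32  vx  (4B, 4-aligned)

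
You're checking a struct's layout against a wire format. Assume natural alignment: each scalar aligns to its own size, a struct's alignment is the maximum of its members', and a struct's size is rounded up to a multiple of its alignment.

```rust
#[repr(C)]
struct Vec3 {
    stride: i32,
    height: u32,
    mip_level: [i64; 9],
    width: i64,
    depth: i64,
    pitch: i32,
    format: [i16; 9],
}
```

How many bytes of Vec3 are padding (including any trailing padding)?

0..4  stride  (4B, 4-aligned)
4..8  height  (4B, 4-aligned)
8..80  mip_level  (72B, 8-aligned)
80..88  width  (8B, 8-aligned)
88..96  depth  (8B, 8-aligned)
96..100  pitch  (4B, 4-aligned)
100..118  format  (18B, 2-aligned)
118..120  -- tail padding (2B)
sizeof = 120, alignof = 8
data bytes 118, size 120 → padding 2

2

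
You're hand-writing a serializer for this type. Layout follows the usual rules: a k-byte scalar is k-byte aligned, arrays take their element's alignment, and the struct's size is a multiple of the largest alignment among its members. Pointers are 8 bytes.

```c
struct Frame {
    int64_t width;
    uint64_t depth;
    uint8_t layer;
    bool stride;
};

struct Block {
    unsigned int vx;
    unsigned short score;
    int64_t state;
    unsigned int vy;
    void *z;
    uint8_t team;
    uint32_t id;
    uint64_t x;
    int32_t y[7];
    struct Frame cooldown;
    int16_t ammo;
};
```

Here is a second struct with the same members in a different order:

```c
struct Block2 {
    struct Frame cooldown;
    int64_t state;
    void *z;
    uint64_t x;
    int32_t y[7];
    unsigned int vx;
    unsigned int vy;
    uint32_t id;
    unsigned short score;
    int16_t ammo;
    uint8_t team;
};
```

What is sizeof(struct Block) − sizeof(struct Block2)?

16

Frame: width at 0 (size 8, align 8) → ends 8; depth at 8 (size 8, align 8) → ends 16; layer at 16 (size 1, align 1) → ends 17; stride at 17 (size 1, align 1) → ends 18; tail pad 6 to reach multiple of 8; total 24 bytes, alignment 8
vx at 0 (size 4, align 4) → ends 4
score at 4 (size 2, align 2) → ends 6
pad 2 to align 8 for state
state at 8 (size 8, align 8) → ends 16
vy at 16 (size 4, align 4) → ends 20
pad 4 to align 8 for z
z at 24 (size 8, align 8) → ends 32
team at 32 (size 1, align 1) → ends 33
pad 3 to align 4 for id
id at 36 (size 4, align 4) → ends 40
x at 40 (size 8, align 8) → ends 48
y at 48 (size 28, align 4) → ends 76
pad 4 to align 8 for cooldown
cooldown at 80 (size 24, align 8) → ends 104
ammo at 104 (size 2, align 2) → ends 106
tail pad 6 to reach multiple of 8
total 112 bytes, alignment 8
— Block2 —
cooldown at 0 (size 24, align 8) → ends 24
state at 24 (size 8, align 8) → ends 32
z at 32 (size 8, align 8) → ends 40
x at 40 (size 8, align 8) → ends 48
y at 48 (size 28, align 4) → ends 76
vx at 76 (size 4, align 4) → ends 80
vy at 80 (size 4, align 4) → ends 84
id at 84 (size 4, align 4) → ends 88
score at 88 (size 2, align 2) → ends 90
ammo at 90 (size 2, align 2) → ends 92
team at 92 (size 1, align 1) → ends 93
tail pad 3 to reach multiple of 8
total 96 bytes, alignment 8
112 − 96 = 16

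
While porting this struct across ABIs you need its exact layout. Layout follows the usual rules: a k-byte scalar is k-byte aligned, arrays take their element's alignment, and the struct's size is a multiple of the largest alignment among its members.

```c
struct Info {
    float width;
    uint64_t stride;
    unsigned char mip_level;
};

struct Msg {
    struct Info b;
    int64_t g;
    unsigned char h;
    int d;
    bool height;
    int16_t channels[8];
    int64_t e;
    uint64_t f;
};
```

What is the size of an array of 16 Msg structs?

Info: width at 0 (size 4, align 4) → ends 4; pad 4 to align 8 for stride; stride at 8 (size 8, align 8) → ends 16; mip_level at 16 (size 1, align 1) → ends 17; tail pad 7 to reach multiple of 8; total 24 bytes, alignment 8
b at 0 (size 24, align 8) → ends 24
g at 24 (size 8, align 8) → ends 32
h at 32 (size 1, align 1) → ends 33
pad 3 to align 4 for d
d at 36 (size 4, align 4) → ends 40
height at 40 (size 1, align 1) → ends 41
pad 1 to align 2 for channels
channels at 42 (size 16, align 2) → ends 58
pad 6 to align 8 for e
e at 64 (size 8, align 8) → ends 72
f at 72 (size 8, align 8) → ends 80
total 80 bytes, alignment 8
array of 16: 16 × 80 = 1280

1280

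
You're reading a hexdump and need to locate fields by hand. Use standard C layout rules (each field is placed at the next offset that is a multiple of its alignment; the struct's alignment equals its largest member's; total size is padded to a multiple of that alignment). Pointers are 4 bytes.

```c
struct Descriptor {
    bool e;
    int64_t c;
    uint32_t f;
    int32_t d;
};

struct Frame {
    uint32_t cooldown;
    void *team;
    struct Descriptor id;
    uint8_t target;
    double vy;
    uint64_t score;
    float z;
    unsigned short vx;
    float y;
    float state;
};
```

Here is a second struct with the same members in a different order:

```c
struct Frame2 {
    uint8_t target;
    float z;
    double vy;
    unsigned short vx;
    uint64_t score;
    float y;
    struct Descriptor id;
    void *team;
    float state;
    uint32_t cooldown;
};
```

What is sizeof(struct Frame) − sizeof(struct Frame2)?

Descriptor: e at 0 (size 1, align 1) → ends 1; pad 7 to align 8 for c; c at 8 (size 8, align 8) → ends 16; f at 16 (size 4, align 4) → ends 20; d at 20 (size 4, align 4) → ends 24; total 24 bytes, alignment 8
cooldown at 0 (size 4, align 4) → ends 4
team at 4 (size 4, align 4) → ends 8
id at 8 (size 24, align 8) → ends 32
target at 32 (size 1, align 1) → ends 33
pad 7 to align 8 for vy
vy at 40 (size 8, align 8) → ends 48
score at 48 (size 8, align 8) → ends 56
z at 56 (size 4, align 4) → ends 60
vx at 60 (size 2, align 2) → ends 62
pad 2 to align 4 for y
y at 64 (size 4, align 4) → ends 68
state at 68 (size 4, align 4) → ends 72
total 72 bytes, alignment 8
— Frame2 —
target at 0 (size 1, align 1) → ends 1
pad 3 to align 4 for z
z at 4 (size 4, align 4) → ends 8
vy at 8 (size 8, align 8) → ends 16
vx at 16 (size 2, align 2) → ends 18
pad 6 to align 8 for score
score at 24 (size 8, align 8) → ends 32
y at 32 (size 4, align 4) → ends 36
pad 4 to align 8 for id
id at 40 (size 24, align 8) → ends 64
team at 64 (size 4, align 4) → ends 68
state at 68 (size 4, align 4) → ends 72
cooldown at 72 (size 4, align 4) → ends 76
tail pad 4 to reach multiple of 8
total 80 bytes, alignment 8
72 − 80 = -8

-8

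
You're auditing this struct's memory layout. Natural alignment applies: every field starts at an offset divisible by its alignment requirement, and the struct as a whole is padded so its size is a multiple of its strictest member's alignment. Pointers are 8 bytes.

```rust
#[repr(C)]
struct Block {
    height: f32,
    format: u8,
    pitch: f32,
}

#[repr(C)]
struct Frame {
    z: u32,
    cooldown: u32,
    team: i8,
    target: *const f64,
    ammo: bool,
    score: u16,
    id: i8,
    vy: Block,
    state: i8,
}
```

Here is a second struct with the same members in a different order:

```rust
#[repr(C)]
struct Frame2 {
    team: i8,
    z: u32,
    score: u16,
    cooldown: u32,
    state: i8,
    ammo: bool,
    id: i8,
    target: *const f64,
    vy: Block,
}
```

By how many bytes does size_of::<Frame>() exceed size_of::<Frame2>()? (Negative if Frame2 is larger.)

Block: @0: height [4B, align 4] → 4; @4: format [1B, align 1] → 5; +3 pad (align 4); @8: pitch [4B, align 4] → 12; size 12, align 4
@0: z [4B, align 4] → 4
@4: cooldown [4B, align 4] → 8
@8: team [1B, align 1] → 9
+7 pad (align 8)
@16: target [8B, align 8] → 24
@24: ammo [1B, align 1] → 25
+1 pad (align 2)
@26: score [2B, align 2] → 28
@28: id [1B, align 1] → 29
+3 pad (align 4)
@32: vy [12B, align 4] → 44
@44: state [1B, align 1] → 45
+3 tail pad (align 8)
size 48, align 8
— Frame2 —
@0: team [1B, align 1] → 1
+3 pad (align 4)
@4: z [4B, align 4] → 8
@8: score [2B, align 2] → 10
+2 pad (align 4)
@12: cooldown [4B, align 4] → 16
@16: state [1B, align 1] → 17
@17: ammo [1B, align 1] → 18
@18: id [1B, align 1] → 19
+5 pad (align 8)
@24: target [8B, align 8] → 32
@32: vy [12B, align 4] → 44
+4 tail pad (align 8)
size 48, align 8
48 − 48 = 0

0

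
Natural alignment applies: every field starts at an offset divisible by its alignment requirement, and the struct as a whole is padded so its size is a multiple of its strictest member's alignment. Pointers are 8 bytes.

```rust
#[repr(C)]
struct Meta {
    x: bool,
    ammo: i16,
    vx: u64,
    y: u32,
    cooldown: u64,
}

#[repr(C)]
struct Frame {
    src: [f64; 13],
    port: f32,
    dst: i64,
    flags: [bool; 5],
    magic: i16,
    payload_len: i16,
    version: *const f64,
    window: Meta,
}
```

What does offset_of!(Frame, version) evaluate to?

Meta: x at 0 (size 1, align 1) → ends 1; pad 1 to align 2 for ammo; ammo at 2 (size 2, align 2) → ends 4; pad 4 to align 8 for vx; vx at 8 (size 8, align 8) → ends 16; y at 16 (size 4, align 4) → ends 20; pad 4 to align 8 for cooldown; cooldown at 24 (size 8, align 8) → ends 32; total 32 bytes, alignment 8
src at 0 (size 104, align 8) → ends 104
port at 104 (size 4, align 4) → ends 108
pad 4 to align 8 for dst
dst at 112 (size 8, align 8) → ends 120
flags at 120 (size 5, align 1) → ends 125
pad 1 to align 2 for magic
magic at 126 (size 2, align 2) → ends 128
payload_len at 128 (size 2, align 2) → ends 130
pad 6 to align 8 for version
version at 136 (size 8, align 8) → ends 144

136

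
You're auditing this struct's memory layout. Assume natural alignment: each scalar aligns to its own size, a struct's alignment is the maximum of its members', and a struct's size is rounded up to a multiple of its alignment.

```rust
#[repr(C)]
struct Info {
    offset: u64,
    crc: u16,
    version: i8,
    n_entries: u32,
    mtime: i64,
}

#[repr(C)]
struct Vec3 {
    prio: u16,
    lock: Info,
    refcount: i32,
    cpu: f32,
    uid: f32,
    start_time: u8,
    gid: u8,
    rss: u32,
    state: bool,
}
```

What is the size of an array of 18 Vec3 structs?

Info: 0..8  offset  (8B, 8-aligned); 8..10  crc  (2B, 2-aligned); 10..11  version  (1B, 1-aligned); 11..12  -- padding (1B); 12..16  n_entries  (4B, 4-aligned); 16..24  mtime  (8B, 8-aligned); sizeof = 24, alignof = 8
0..2  prio  (2B, 2-aligned)
2..8  -- padding (6B)
8..32  lock  (24B, 8-aligned)
32..36  refcount  (4B, 4-aligned)
36..40  cpu  (4B, 4-aligned)
40..44  uid  (4B, 4-aligned)
44..45  start_time  (1B, 1-aligned)
45..46  gid  (1B, 1-aligned)
46..48  -- padding (2B)
48..52  rss  (4B, 4-aligned)
52..53  state  (1B, 1-aligned)
53..56  -- tail padding (3B)
sizeof = 56, alignof = 8
array of 18: 18 × 56 = 1008

1008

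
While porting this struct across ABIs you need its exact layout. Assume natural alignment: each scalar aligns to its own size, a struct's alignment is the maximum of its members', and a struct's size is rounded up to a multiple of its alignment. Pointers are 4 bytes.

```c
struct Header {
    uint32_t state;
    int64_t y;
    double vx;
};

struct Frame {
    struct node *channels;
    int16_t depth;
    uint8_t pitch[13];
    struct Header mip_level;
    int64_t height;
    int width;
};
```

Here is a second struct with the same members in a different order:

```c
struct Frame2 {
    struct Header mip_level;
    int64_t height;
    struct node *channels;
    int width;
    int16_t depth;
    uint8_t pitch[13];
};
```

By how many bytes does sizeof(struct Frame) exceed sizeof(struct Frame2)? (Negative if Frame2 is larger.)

Header: @0: state [4B, align 4] → 4; +4 pad (align 8); @8: y [8B, align 8] → 16; @16: vx [8B, align 8] → 24; size 24, align 8
@0: channels [4B, align 4] → 4
@4: depth [2B, align 2] → 6
@6: pitch [13B, align 1] → 19
+5 pad (align 8)
@24: mip_level [24B, align 8] → 48
@48: height [8B, align 8] → 56
@56: width [4B, align 4] → 60
+4 tail pad (align 8)
size 64, align 8
— Frame2 —
@0: mip_level [24B, align 8] → 24
@24: height [8B, align 8] → 32
@32: channels [4B, align 4] → 36
@36: width [4B, align 4] → 40
@40: depth [2B, align 2] → 42
@42: pitch [13B, align 1] → 55
+1 tail pad (align 8)
size 56, align 8
64 − 56 = 8

8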